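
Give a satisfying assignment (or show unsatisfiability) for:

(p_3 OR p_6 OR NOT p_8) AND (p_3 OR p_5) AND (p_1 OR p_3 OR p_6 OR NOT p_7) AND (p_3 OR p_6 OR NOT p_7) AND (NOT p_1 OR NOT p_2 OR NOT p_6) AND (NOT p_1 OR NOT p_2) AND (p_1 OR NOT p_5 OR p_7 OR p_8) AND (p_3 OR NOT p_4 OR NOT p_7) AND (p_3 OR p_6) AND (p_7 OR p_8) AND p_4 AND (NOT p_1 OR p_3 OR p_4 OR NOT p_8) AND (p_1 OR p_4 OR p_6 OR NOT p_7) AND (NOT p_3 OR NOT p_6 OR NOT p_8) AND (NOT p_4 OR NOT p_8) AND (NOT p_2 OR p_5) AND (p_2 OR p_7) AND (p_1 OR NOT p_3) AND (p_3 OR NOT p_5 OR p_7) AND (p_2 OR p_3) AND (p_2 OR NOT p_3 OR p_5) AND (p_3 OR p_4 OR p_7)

Unit clause (p_4) forces p_4 = True.
In (NOT p_4 OR NOT p_8) only NOT p_8 is left, so p_8 = False.
In (p_7 OR p_8) only p_7 is left, so p_7 = True.
In (p_3 OR NOT p_4 OR NOT p_7) only p_3 is left, so p_3 = True.
In (p_1 OR NOT p_3) only p_1 is left, so p_1 = True.
In (NOT p_1 OR NOT p_2) only NOT p_2 is left, so p_2 = False.
In (p_2 OR NOT p_3 OR p_5) only p_5 is left, so p_5 = True.
Set p_6 = True.
All clauses satisfied.

p_1 = True, p_2 = False, p_3 = True, p_4 = True, p_5 = True, p_6 = True, p_7 = True, p_8 = False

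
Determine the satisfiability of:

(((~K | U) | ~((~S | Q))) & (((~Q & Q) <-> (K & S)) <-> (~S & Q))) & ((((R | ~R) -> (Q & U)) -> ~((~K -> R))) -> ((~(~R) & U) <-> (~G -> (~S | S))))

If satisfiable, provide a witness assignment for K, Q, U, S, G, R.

K = True, Q = True, U = True, S = True, G = True, R = False

  ((~K | U) | ~((~S | Q))) & (((~Q & Q) <-> (K & S)) <-> (~S & Q)) = True
    (~K | U) | ~((~S | Q)) = True
      ~K | U = True
        ~K = False
      ~((~S | Q)) = False
        ~S | Q = True
          ~S = False
    ((~Q & Q) <-> (K & S)) <-> (~S & Q) = True
      (~Q & Q) <-> (K & S) = False
        ~Q & Q = False
          ~Q = False
        K & S = True
      ~S & Q = False
        ~S = False
  (((R | ~R) -> (Q & U)) -> ~((~K -> R))) -> ((~(~R) & U) <-> (~G -> (~S | S))) = True
    ((R | ~R) -> (Q & U)) -> ~((~K -> R)) = False
      (R | ~R) -> (Q & U) = True
        R | ~R = True
          ~R = True
        Q & U = True
      ~((~K -> R)) = False
        ~K -> R = True
          ~K = False
    (~(~R) & U) <-> (~G -> (~S | S)) = False
      ~(~R) & U = False
        ~(~R) = False
          ~R = True
      ~G -> (~S | S) = True
        ~G = False
        ~S | S = True
          ~S = False
Both conjuncts True, so the formula holds.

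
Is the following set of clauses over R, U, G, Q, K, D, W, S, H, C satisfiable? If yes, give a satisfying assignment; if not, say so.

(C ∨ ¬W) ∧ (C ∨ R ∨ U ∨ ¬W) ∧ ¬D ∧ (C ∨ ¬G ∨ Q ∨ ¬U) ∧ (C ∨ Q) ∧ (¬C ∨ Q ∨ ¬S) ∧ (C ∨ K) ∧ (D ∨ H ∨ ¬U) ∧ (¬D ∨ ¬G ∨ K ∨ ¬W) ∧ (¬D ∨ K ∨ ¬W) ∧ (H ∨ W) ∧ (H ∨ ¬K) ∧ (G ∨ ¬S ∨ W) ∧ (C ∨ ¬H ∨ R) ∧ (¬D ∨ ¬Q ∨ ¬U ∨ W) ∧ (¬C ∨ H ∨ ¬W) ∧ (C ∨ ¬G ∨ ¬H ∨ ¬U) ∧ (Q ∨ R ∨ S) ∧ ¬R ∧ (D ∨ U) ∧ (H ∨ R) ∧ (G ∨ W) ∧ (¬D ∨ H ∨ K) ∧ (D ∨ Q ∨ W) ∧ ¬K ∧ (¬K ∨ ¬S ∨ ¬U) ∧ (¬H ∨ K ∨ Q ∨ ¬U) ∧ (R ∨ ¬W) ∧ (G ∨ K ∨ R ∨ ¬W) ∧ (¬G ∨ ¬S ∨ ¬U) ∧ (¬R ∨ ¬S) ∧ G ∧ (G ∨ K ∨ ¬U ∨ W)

Unit clause (¬D) forces D = False.
Unit clause (¬R) forces R = False.
In (D ∨ U) only U is left, so U = True.
In (H ∨ R) only H is left, so H = True.
Unit clause (¬K) forces K = False.
In (¬H ∨ K ∨ Q ∨ ¬U) only Q is left, so Q = True.
In (R ∨ ¬W) only ¬W is left, so W = False.
Unit clause (G) forces G = True.
In (C ∨ K) only C is left, so C = True.
In (¬G ∨ ¬S ∨ ¬U) only ¬S is left, so S = False.
All clauses satisfied.

R=F, U=T, G=T, Q=T, K=F, D=F, W=F, S=F, H=T, C=T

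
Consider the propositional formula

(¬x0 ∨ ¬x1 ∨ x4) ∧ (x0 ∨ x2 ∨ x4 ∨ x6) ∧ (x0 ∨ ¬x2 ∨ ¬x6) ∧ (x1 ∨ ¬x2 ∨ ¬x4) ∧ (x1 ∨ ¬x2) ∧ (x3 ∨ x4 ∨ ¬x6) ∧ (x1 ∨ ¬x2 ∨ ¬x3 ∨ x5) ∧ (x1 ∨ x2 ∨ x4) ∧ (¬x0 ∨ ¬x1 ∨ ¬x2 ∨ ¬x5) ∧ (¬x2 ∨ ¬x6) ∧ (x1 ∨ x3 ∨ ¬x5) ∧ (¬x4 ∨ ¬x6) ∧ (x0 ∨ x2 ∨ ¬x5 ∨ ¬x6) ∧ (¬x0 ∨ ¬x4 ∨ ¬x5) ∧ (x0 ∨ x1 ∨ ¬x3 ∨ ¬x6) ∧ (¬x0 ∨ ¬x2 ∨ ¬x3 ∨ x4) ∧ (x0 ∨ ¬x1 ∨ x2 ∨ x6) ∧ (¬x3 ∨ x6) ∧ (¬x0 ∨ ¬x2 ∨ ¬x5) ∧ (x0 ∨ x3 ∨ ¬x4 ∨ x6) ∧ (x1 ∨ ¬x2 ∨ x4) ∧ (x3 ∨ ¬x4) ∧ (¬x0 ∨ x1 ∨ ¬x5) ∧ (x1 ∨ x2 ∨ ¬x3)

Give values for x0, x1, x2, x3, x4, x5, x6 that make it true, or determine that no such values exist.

x0 = False, x1 = True, x2 = True, x3 = False, x4 = False, x5 = True, x6 = False

Set x0 = False.
Try x1 = False:
  (x1 ∨ ¬x2) forces x2 = False.
  (x1 ∨ x2 ∨ x4) forces x4 = True.
  (¬x4 ∨ ¬x6) forces x6 = False.
  (¬x3 ∨ x6) forces x3 = False.
  clause (x0 ∨ x3 ∨ ¬x4 ∨ x6) is falsified — backtrack.
So x1 = True.
Set x2 = True.
  then (x0 ∨ ¬x2 ∨ ¬x6) forces x6 = False.
  then (¬x3 ∨ x6) forces x3 = False.
  then (x0 ∨ x3 ∨ ¬x4 ∨ x6) forces x4 = False.
Set x5 = True.
All clauses satisfied.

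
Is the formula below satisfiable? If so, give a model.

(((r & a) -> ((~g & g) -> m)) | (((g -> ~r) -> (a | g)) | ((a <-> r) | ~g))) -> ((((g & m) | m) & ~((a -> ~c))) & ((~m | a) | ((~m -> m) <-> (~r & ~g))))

r: True; m: True; g: True; a: True; c: True

  (((r & a) -> ((~g & g) -> m)) | (((g -> ~r) -> (a | g)) | ((a <-> r) | ~g))) -> ((((g & m) | m) & ~((a -> ~c))) & ((~m | a) | ((~m -> m) <-> (~r & ~g)))) = True
    ((r & a) -> ((~g & g) -> m)) | (((g -> ~r) -> (a | g)) | ((a <-> r) | ~g)) = True
      (r & a) -> ((~g & g) -> m) = True
        r & a = True
        (~g & g) -> m = True
          ~g & g = False
            ~g = False
      ((g -> ~r) -> (a | g)) | ((a <-> r) | ~g) = True
        (g -> ~r) -> (a | g) = True
          g -> ~r = False
            ~r = False
          a | g = True
        (a <-> r) | ~g = True
          a <-> r = True
          ~g = False
    (((g & m) | m) & ~((a -> ~c))) & ((~m | a) | ((~m -> m) <-> (~r & ~g))) = True
      ((g & m) | m) & ~((a -> ~c)) = True
        (g & m) | m = True
          g & m = True
        ~((a -> ~c)) = True
          a -> ~c = False
            ~c = False
      (~m | a) | ((~m -> m) <-> (~r & ~g)) = True
        ~m | a = True
          ~m = False
        (~m -> m) <-> (~r & ~g) = False
          ~m -> m = True
            ~m = False
          ~r & ~g = False
            ~r = False
            ~g = False
The formula evaluates to True.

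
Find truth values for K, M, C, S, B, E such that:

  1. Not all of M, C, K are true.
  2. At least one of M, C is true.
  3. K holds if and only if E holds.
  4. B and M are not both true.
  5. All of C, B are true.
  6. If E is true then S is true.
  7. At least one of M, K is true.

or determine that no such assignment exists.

K=T; M=F; C=T; S=T; B=T; E=T

  (1) {M, C, K}: 2/3 true — not all ✓
  (2) {M, C}: 1 true — at least one ✓
  (3) K=T, E=T — same ✓
  (4) B=T, M=F — not both ✓
  (5) {C, B}: all 2 true ✓
  (6) E=T ⇒ S: T ✓
  (7) {M, K}: 1 true — at least one ✓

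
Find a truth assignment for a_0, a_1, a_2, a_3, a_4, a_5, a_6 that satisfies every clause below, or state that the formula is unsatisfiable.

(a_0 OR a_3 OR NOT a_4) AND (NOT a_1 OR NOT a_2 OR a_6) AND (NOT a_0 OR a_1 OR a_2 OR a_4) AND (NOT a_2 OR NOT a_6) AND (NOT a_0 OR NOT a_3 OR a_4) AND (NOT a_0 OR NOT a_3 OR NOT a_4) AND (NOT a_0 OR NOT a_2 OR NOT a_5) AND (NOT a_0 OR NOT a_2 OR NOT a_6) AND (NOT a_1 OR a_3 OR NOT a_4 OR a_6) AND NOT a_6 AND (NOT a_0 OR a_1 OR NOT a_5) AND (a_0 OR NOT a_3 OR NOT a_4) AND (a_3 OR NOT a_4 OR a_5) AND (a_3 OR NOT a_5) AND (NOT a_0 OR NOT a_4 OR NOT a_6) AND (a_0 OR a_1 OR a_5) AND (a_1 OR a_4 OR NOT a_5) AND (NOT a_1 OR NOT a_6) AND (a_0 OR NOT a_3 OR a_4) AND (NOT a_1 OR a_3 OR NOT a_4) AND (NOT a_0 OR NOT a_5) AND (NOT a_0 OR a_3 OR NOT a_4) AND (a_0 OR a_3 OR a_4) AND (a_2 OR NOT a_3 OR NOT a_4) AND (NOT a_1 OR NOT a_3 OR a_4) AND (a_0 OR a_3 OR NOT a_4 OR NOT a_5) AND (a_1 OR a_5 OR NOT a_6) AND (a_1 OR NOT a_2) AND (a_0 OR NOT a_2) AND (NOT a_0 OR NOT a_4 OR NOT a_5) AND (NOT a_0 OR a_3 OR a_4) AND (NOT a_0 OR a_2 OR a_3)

Case a_3 = True:
  (NOT a_6) forces a_6 = False.
  If a_0 = True:
    (NOT a_0 OR NOT a_3 OR a_4) forces a_4 = True.
    clause (NOT a_0 OR NOT a_3 OR NOT a_4) is falsified.
  If a_0 = False:
    (a_0 OR NOT a_3 OR NOT a_4) forces a_4 = False.
    clause (a_0 OR NOT a_3 OR a_4) is falsified.
  Every sub-case reaches a contradiction.
Case a_3 = False:
  (NOT a_6) forces a_6 = False.
  (a_3 OR NOT a_5) forces a_5 = False.
  (a_3 OR NOT a_4 OR a_5) forces a_4 = False.
  (a_0 OR a_3 OR a_4) forces a_0 = True.
  Clause (NOT a_0 OR a_3 OR a_4) is falsified — contradiction.
Both cases fail, so the formula is unsatisfiable.

No satisfying assignment exists.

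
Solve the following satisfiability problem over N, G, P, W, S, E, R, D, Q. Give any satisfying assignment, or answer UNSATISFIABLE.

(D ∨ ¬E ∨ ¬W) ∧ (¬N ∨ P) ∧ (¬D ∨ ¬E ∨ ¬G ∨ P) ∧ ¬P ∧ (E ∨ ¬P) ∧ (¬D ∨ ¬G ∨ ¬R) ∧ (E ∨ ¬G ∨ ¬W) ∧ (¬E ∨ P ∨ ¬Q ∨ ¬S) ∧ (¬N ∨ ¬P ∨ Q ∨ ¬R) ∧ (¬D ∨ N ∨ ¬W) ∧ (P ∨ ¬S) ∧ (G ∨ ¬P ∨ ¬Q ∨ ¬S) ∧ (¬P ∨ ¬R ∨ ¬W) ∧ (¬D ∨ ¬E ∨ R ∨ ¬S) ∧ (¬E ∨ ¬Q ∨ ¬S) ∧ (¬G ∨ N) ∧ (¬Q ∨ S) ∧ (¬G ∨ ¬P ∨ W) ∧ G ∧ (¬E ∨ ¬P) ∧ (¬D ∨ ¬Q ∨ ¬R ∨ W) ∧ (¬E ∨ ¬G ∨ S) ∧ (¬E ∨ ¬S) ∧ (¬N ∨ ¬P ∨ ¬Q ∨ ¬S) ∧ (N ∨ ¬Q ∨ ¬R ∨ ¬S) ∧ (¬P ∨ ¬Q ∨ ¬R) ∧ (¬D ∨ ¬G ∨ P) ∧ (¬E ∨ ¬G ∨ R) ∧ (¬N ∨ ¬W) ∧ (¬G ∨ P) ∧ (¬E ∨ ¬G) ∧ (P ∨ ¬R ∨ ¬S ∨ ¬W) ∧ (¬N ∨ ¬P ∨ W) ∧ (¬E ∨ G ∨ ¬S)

Case G = True:
  (¬P) forces P = False.
  Clause (¬G ∨ P) is falsified — contradiction.
Case G = False:
  Clause (G) is falsified — contradiction.
Both cases fail, so the formula is unsatisfiable.

No satisfying assignment exists.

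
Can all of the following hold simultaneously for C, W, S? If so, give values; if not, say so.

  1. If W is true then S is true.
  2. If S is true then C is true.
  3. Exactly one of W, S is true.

C: True; W: False; S: True

  (1) W=F ⇒ S: vacuous ✓
  (2) S=T ⇒ C: T ✓
  (3) {W, S}: 1 true — exactly one ✓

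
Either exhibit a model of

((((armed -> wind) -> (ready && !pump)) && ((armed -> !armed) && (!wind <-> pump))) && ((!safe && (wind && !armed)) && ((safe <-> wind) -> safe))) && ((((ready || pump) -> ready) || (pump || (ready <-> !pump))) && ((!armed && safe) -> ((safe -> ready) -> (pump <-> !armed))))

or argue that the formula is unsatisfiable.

ready=T, armed=F, safe=F, wind=T, pump=F

  (((armed -> wind) -> (ready && !pump)) && ((armed -> !armed) && (!wind <-> pump))) && ((!safe && (wind && !armed)) && ((safe <-> wind) -> safe)) = True
    ((armed -> wind) -> (ready && !pump)) && ((armed -> !armed) && (!wind <-> pump)) = True
      (armed -> wind) -> (ready && !pump) = True
        armed -> wind = True
        ready && !pump = True
          !pump = True
      (armed -> !armed) && (!wind <-> pump) = True
        armed -> !armed = True
          !armed = True
        !wind <-> pump = True
          !wind = False
    (!safe && (wind && !armed)) && ((safe <-> wind) -> safe) = True
      !safe && (wind && !armed) = True
        !safe = True
        wind && !armed = True
          !armed = True
      (safe <-> wind) -> safe = True
        safe <-> wind = False
  (((ready || pump) -> ready) || (pump || (ready <-> !pump))) && ((!armed && safe) -> ((safe -> ready) -> (pump <-> !armed))) = True
    ((ready || pump) -> ready) || (pump || (ready <-> !pump)) = True
      (ready || pump) -> ready = True
        ready || pump = True
      pump || (ready <-> !pump) = True
        ready <-> !pump = True
          !pump = True
    (!armed && safe) -> ((safe -> ready) -> (pump <-> !armed)) = True
      !armed && safe = False
        !armed = True
      (safe -> ready) -> (pump <-> !armed) = False
        safe -> ready = True
        pump <-> !armed = False
          !armed = True
Both conjuncts True, so the formula holds.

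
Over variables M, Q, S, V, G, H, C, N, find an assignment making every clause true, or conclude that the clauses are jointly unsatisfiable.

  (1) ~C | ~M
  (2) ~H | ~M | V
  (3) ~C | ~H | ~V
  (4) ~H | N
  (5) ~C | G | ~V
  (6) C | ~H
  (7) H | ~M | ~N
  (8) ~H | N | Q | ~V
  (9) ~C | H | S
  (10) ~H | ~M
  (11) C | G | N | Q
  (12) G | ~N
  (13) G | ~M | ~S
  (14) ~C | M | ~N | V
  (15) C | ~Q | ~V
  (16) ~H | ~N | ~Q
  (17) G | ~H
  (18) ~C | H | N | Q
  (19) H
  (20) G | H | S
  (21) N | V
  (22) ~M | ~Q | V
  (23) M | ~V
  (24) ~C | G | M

Unsatisfiable

Case H = True:
  (~H | N) forces N = True.
  (C | ~H) forces C = True.
  (~C | ~M) forces M = False.
  (~C | ~H | ~V) forces V = False.
  Clause (~C | M | ~N | V) is falsified — contradiction.
Case H = False:
  Clause (H) is falsified — contradiction.
Both cases fail, so the formula is unsatisfiable.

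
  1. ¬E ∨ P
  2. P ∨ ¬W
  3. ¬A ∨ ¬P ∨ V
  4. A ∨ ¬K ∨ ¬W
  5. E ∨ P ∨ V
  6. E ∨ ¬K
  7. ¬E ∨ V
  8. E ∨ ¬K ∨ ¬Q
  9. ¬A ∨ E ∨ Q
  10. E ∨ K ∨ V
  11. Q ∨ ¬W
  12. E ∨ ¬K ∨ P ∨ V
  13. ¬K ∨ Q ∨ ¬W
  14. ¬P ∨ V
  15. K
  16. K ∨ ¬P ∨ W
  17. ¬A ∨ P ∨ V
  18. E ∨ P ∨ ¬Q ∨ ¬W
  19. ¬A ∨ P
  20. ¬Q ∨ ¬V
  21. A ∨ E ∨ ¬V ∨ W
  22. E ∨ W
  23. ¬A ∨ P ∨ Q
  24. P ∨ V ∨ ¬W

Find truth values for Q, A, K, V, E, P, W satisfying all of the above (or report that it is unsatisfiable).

Unit clause (K) forces K = True.
In (E ∨ ¬K) only E is left, so E = True.
In (¬E ∨ V) only V is left, so V = True.
In (¬Q ∨ ¬V) only ¬Q is left, so Q = False.
In (¬E ∨ P) only P is left, so P = True.
In (Q ∨ ¬W) only ¬W is left, so W = False.
Set A = False.
All clauses satisfied.

Q = False, A = False, K = True, V = True, E = True, P = True, W = False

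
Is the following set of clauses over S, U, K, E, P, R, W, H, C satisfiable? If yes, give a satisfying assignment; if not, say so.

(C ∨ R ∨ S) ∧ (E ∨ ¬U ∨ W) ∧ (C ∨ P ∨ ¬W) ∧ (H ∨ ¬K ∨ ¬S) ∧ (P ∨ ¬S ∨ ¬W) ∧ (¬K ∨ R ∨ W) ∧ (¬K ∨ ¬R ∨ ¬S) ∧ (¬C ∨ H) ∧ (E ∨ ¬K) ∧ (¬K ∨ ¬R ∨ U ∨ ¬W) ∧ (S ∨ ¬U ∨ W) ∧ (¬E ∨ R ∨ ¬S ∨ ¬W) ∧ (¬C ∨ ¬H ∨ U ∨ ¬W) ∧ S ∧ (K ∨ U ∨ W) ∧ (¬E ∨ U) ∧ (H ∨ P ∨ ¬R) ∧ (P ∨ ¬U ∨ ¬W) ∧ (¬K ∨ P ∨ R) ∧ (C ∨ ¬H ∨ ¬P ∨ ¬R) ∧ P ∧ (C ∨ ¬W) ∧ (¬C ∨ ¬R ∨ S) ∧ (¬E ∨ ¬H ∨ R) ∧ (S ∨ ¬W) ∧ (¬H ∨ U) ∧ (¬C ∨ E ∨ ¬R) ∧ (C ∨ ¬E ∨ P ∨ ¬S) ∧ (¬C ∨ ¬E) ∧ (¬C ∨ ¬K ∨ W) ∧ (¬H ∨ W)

Unit clause (S) forces S = True.
Unit clause (P) forces P = True.
Set U = True.
Try K = True:
  (H ∨ ¬K ∨ ¬S) forces H = True.
  (¬K ∨ ¬R ∨ ¬S) forces R = False.
  (¬K ∨ R ∨ W) forces W = True.
  (E ∨ ¬K) forces E = True.
  clause (¬E ∨ R ∨ ¬S ∨ ¬W) is falsified — backtrack.
So K = False.
Set E = True.
  then (¬C ∨ ¬E) forces C = False.
  then (C ∨ ¬W) forces W = False.
  then (¬H ∨ W) forces H = False.
Set R = True.
All clauses satisfied.

S=T, U=T, K=F, E=T, P=T, R=T, W=F, H=F, C=F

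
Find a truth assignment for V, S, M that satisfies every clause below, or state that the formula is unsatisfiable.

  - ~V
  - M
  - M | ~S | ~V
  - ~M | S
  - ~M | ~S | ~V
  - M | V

Unit clause (~V) forces V = False.
Unit clause (M) forces M = True.
In (~M | S) only S is left, so S = True.
Check each clause:
  (~V): ~V holds.
  (M): M holds.
  (M | ~S | ~V): M holds.
  (~M | S): S holds.
  (~M | ~S | ~V): ~V holds.
  (M | V): M holds.
All clauses satisfied.

V = False, S = True, M = True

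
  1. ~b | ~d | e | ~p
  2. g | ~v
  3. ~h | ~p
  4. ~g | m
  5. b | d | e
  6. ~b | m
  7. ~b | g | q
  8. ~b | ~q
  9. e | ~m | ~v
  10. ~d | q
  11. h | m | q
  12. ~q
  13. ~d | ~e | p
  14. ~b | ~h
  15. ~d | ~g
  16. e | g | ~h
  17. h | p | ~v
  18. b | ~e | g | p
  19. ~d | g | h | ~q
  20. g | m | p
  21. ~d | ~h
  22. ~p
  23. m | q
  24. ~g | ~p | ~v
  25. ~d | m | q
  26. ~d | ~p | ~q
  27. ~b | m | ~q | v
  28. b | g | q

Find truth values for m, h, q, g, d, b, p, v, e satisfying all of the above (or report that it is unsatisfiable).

m: True, h: False, q: False, g: True, d: False, b: False, p: False, v: False, e: True

Unit clause (~q) forces q = False.
Unit clause (~p) forces p = False.
In (m | q) only m is left, so m = True.
In (~d | q) only ~d is left, so d = False.
Set h = False.
  then (h | p | ~v) forces v = False.
Try g = False:
  (~b | g | q) forces b = False.
  clause (b | g | q) is falsified — backtrack.
So g = True.
Set b = False.
  then (b | d | e) forces e = True.
All clauses satisfied.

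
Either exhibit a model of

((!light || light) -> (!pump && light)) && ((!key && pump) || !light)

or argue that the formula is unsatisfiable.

Case light = True: the formula simplifies to !pump && (!key && pump).
  pump = True: the conjunct !pump is False.
  pump = False: the conjunct pump is False.
Case light = False: the conjunct (!light || light) -> (!pump && light) becomes (True || False) -> (!pump && False) = False.
Both cases fail — unsatisfiable.

Unsatisfiable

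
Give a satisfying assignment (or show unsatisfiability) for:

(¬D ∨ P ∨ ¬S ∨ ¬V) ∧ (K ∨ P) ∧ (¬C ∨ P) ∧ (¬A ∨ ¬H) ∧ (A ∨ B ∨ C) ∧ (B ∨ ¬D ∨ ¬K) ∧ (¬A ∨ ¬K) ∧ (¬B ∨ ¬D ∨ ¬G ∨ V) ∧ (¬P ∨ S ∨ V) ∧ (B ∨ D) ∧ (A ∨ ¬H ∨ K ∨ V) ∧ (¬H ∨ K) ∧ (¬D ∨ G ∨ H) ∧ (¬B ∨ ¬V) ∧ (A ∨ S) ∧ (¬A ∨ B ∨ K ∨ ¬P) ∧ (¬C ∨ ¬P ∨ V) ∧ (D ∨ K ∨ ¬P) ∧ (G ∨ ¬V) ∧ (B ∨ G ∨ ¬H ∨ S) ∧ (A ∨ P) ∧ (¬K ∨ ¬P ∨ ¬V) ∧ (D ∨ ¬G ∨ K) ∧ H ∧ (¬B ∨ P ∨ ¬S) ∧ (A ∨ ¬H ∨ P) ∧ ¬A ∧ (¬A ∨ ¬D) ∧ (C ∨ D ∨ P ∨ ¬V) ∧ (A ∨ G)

Unit clause (H) forces H = True.
Unit clause (¬A) forces A = False.
In (A ∨ G) only G is left, so G = True.
In (¬H ∨ K) only K is left, so K = True.
In (A ∨ S) only S is left, so S = True.
In (A ∨ P) only P is left, so P = True.
In (¬K ∨ ¬P ∨ ¬V) only ¬V is left, so V = False.
In (¬C ∨ ¬P ∨ V) only ¬C is left, so C = False.
In (A ∨ B ∨ C) only B is left, so B = True.
In (¬B ∨ ¬D ∨ ¬G ∨ V) only ¬D is left, so D = False.
All clauses satisfied.

A=F; V=F; H=T; B=T; C=F; P=T; K=T; D=F; G=T; S=T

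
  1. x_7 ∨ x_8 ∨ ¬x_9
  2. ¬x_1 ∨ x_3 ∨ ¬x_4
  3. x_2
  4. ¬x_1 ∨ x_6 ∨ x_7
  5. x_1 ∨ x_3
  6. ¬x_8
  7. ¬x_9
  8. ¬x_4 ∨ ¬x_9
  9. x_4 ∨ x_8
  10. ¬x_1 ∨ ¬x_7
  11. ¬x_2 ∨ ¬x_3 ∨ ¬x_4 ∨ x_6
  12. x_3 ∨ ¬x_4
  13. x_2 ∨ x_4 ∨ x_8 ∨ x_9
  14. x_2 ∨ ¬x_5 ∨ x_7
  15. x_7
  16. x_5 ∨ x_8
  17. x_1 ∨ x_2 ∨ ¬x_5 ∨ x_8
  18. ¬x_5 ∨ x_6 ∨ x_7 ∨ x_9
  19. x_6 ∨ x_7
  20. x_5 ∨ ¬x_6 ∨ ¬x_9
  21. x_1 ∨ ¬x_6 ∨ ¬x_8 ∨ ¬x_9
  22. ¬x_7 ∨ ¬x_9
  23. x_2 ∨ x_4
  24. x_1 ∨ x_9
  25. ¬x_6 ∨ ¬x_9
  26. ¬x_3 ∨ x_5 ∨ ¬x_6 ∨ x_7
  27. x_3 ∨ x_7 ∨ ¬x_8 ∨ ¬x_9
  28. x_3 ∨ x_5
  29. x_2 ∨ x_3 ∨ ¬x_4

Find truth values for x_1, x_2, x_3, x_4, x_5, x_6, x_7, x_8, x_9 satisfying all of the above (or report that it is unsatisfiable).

Unsatisfiable — no assignment works.

Case x_7 = True:
  (x_2) forces x_2 = True.
  (¬x_8) forces x_8 = False.
  (¬x_9) forces x_9 = False.
  (x_4 ∨ x_8) forces x_4 = True.
  (¬x_1 ∨ ¬x_7) forces x_1 = False.
  Clause (x_1 ∨ x_9) is falsified — contradiction.
Case x_7 = False:
  Clause (x_7) is falsified — contradiction.
Both cases fail, so the formula is unsatisfiable.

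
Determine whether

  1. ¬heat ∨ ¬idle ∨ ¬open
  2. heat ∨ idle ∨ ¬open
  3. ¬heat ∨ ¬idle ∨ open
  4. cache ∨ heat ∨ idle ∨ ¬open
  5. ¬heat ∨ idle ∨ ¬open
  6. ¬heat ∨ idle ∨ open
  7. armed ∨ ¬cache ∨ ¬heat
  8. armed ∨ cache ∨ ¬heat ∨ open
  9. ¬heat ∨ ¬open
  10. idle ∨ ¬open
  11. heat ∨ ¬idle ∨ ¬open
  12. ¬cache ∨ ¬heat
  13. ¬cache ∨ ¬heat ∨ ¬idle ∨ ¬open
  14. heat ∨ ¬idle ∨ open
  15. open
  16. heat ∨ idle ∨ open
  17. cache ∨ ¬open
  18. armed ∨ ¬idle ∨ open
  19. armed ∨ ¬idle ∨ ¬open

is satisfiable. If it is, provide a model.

Case open = True:
  (¬heat ∨ ¬open) forces heat = False.
  (heat ∨ idle ∨ ¬open) forces idle = True.
  Clause (heat ∨ ¬idle ∨ ¬open) is falsified — contradiction.
Case open = False:
  Clause (open) is falsified — contradiction.
Both cases fail, so the formula is unsatisfiable.

Unsatisfiable — no assignment works.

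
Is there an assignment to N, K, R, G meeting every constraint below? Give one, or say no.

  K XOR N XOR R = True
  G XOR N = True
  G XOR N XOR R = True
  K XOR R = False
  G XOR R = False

N=T; K=F; R=F; G=F

K XOR N XOR R = F XOR T XOR F = True ✓
G XOR N = F XOR T = True ✓
G XOR N XOR R = F XOR T XOR F = True ✓
K XOR R = F XOR F = False ✓
G XOR R = F XOR F = False ✓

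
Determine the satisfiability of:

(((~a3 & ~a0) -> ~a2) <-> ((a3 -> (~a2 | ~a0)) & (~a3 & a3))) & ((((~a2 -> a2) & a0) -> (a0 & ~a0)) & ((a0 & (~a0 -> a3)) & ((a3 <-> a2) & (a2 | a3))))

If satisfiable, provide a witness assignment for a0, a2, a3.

The formula is unsatisfiable.

Case a0 = True: the formula simplifies to ((a3 -> ~a2) & (~a3 & a3)) & (~((~a2 -> a2)) & ((a3 <-> a2) & (a2 | a3))).
  a3 = True: the conjunct ~a3 is False.
  a3 = False: the conjunct a3 is False.
Case a0 = False: the conjunct a0 is False.
Both cases fail — unsatisfiable.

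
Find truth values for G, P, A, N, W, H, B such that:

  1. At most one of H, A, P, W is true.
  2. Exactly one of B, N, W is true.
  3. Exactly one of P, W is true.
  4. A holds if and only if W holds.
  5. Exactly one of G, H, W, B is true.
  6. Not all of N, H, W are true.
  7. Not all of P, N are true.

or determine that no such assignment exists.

G=F, P=T, A=F, N=F, W=F, H=F, B=T

  (1) {H, A, P, W}: 1 true — at most one ✓
  (2) {B, N, W}: 1 true — exactly one ✓
  (3) {P, W}: 1 true — exactly one ✓
  (4) A=F, W=F — same ✓
  (5) {G, H, W, B}: 1 true — exactly one ✓
  (6) {N, H, W}: 0/3 true — not all ✓
  (7) {P, N}: 1/2 true — not all ✓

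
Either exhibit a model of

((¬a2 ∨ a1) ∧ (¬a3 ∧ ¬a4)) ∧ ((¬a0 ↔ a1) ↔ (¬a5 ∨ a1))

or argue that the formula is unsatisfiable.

a0 = False, a1 = True, a2 = True, a3 = False, a4 = False, a5 = True

  (¬a2 ∨ a1) ∧ (¬a3 ∧ ¬a4) = True
    ¬a2 ∨ a1 = True
      ¬a2 = False
    ¬a3 ∧ ¬a4 = True
      ¬a3 = True
      ¬a4 = True
  (¬a0 ↔ a1) ↔ (¬a5 ∨ a1) = True
    ¬a0 ↔ a1 = True
      ¬a0 = True
    ¬a5 ∨ a1 = True
      ¬a5 = False
Both conjuncts True, so the formula holds.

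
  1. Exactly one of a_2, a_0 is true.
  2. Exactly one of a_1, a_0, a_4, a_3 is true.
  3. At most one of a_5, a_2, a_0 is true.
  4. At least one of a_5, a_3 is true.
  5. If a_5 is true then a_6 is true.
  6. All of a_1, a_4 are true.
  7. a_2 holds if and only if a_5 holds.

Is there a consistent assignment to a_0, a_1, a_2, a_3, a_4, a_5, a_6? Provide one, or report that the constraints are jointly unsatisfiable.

Case a_4 = True:
  (2) with a_4=T forces a_1 = False.
  Constraint (6) is violated (a_1=F) — contradiction.
Case a_4 = False:
  Constraint (6) is violated (a_4=F) — contradiction.
Both cases fail — unsatisfiable.

Unsatisfiable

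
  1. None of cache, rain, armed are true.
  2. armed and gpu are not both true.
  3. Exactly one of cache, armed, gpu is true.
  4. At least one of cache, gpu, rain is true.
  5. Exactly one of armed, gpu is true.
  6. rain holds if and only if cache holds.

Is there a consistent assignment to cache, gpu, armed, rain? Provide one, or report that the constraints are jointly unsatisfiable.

cache=F, gpu=T, armed=F, rain=F

  (1) {cache, rain, armed}: 0 true — none ✓
  (2) armed=F, gpu=T — not both ✓
  (3) {cache, armed, gpu}: 1 true — exactly one ✓
  (4) {cache, gpu, rain}: 1 true — at least one ✓
  (5) {armed, gpu}: 1 true — exactly one ✓
  (6) rain=F, cache=F — same ✓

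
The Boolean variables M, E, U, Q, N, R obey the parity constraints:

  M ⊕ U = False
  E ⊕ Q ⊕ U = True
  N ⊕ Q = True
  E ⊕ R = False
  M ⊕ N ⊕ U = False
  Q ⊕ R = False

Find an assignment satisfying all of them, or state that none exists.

M = True; E = True; U = True; Q = True; N = False; R = True

M ⊕ U = T ⊕ T = False ✓
E ⊕ Q ⊕ U = T ⊕ T ⊕ T = True ✓
N ⊕ Q = F ⊕ T = True ✓
E ⊕ R = T ⊕ T = False ✓
M ⊕ N ⊕ U = T ⊕ F ⊕ T = False ✓
Q ⊕ R = T ⊕ T = False ✓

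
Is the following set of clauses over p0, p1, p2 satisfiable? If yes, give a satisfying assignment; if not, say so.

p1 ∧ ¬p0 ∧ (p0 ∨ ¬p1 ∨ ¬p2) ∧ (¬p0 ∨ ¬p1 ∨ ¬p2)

p0=F, p1=T, p2=F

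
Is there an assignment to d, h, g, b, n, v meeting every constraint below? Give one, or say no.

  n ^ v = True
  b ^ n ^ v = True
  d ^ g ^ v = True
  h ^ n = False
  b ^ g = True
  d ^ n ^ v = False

d = True, h = False, g = True, b = False, n = False, v = True

n ^ v = F ^ T = True ✓
b ^ n ^ v = F ^ F ^ T = True ✓
d ^ g ^ v = T ^ T ^ T = True ✓
h ^ n = F ^ F = False ✓
b ^ g = F ^ T = True ✓
d ^ n ^ v = T ^ F ^ T = False ✓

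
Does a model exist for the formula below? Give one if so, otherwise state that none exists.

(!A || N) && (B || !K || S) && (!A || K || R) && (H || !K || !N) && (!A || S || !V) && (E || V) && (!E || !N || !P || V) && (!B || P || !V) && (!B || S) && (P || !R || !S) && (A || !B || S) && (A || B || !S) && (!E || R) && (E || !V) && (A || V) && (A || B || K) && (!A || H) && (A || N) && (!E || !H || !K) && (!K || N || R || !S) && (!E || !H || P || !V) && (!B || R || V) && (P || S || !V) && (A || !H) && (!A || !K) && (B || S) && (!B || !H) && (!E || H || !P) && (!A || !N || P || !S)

Set R = True.
Set H = True.
  then (A || !H) forces A = True.
  then (!A || !K) forces K = False.
  then (!B || !H) forces B = False.
  then (!A || N) forces N = True.
  then (B || S) forces S = True.
  then (!A || !N || P || !S) forces P = True.
Try E = False:
  (E || V) forces V = True.
  clause (E || !V) is falsified — backtrack.
So E = True.
  then (!E || !N || !P || V) forces V = True.
All clauses satisfied.

R = True, H = True, A = True, B = False, N = True, E = True, V = True, P = True, K = False, S = True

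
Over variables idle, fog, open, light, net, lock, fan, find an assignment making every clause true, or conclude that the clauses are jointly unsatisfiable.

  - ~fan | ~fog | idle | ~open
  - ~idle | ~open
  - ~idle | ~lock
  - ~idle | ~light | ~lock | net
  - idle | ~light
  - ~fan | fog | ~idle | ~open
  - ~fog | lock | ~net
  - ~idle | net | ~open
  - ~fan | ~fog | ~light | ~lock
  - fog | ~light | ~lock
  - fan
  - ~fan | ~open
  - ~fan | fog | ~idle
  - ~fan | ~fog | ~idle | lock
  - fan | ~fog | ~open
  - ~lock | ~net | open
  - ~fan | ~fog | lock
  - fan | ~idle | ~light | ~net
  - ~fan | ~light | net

Unit clause (fan) forces fan = True.
In (~fan | ~open) only ~open is left, so open = False.
Try idle = True:
  (~idle | ~lock) forces lock = False.
  (~fan | fog | ~idle) forces fog = True.
  clause (~fan | ~fog | ~idle | lock) is falsified — backtrack.
So idle = False.
  then (idle | ~light) forces light = False.
Set fog = False.
Set net = True.
  then (~lock | ~net | open) forces lock = False.
All clauses satisfied.

idle = False; fog = False; open = False; light = False; net = True; lock = False; fan = True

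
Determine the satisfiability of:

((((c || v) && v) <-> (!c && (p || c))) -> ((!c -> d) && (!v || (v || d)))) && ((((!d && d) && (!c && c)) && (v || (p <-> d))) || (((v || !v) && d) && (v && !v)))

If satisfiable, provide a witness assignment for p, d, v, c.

The formula is unsatisfiable.

The conjunct (((!d && d) && (!c && c)) && (v || (p <-> d))) || (((v || !v) && d) && (v && !v)) is unsatisfiable on its own:
  d = True: simplifies to (v || !v) && (v && !v).
    v = True: the conjunct !v is False.
    v = False: the conjunct v is False.
  d = False: this becomes (False && (v || !p)) || (False && (v && !v)) = False.
So the whole conjunction is unsatisfiable.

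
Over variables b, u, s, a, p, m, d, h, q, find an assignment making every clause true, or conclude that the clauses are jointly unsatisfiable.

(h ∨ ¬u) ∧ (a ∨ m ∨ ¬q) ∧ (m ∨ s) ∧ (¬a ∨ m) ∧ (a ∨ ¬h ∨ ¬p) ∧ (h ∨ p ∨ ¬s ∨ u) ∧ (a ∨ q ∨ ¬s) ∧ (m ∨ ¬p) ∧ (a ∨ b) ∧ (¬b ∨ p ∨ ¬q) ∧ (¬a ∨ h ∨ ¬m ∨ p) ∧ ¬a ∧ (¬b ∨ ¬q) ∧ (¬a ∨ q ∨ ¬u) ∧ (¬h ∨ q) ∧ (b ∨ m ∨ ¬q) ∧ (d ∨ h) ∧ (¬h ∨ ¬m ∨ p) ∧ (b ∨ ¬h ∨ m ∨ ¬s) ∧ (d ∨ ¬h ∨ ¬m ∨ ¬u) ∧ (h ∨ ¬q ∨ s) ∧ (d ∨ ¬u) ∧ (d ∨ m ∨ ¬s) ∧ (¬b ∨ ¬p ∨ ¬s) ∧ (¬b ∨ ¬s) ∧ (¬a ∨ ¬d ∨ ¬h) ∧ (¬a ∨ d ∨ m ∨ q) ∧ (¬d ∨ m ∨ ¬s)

b=T; u=F; s=F; a=F; p=T; m=T; d=T; h=F; q=F

Unit clause (¬a) forces a = False.
In (a ∨ b) only b is left, so b = True.
In (¬b ∨ ¬q) only ¬q is left, so q = False.
In (¬h ∨ q) only ¬h is left, so h = False.
In (d ∨ h) only d is left, so d = True.
In (¬b ∨ ¬s) only ¬s is left, so s = False.
In (h ∨ ¬u) only ¬u is left, so u = False.
In (m ∨ s) only m is left, so m = True.
Set p = True.
All clauses satisfied.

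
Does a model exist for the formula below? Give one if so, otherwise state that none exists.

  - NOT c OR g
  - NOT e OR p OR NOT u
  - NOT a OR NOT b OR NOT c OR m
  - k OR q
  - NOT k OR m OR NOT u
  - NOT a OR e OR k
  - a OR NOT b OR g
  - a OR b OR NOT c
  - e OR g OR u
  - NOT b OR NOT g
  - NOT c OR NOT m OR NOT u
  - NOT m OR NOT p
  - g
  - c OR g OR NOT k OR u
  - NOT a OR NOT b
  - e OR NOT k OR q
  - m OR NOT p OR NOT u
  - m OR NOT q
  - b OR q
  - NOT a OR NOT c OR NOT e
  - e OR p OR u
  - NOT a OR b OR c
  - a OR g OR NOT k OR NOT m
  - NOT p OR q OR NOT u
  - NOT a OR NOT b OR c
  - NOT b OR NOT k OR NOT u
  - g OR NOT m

c = False, u = False, a = False, e = True, b = False, k = False, p = False, q = True, m = True, g = True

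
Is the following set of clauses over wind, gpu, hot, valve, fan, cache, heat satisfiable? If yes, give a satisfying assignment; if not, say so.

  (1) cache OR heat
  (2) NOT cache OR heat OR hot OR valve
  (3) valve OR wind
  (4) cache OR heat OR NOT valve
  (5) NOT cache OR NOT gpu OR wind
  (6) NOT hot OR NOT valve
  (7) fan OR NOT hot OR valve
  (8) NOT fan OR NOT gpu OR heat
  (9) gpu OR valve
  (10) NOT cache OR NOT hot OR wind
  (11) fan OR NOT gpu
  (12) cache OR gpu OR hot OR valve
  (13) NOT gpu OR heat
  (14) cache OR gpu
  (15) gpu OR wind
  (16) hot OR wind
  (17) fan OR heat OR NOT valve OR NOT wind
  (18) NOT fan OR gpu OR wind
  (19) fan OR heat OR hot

Set wind = True.
Set gpu = True.
  then (fan OR NOT gpu) forces fan = True.
  then (NOT gpu OR heat) forces heat = True.
Set hot = False.
Set valve = False.
Set cache = True.
All clauses satisfied.

wind = True; gpu = True; hot = False; valve = False; fan = True; cache = True; heat = True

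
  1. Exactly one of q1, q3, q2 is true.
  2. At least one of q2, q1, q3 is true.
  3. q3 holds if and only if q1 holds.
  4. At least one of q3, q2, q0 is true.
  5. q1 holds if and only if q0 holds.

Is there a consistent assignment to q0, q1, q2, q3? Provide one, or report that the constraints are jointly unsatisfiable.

q0 = False, q1 = False, q2 = True, q3 = False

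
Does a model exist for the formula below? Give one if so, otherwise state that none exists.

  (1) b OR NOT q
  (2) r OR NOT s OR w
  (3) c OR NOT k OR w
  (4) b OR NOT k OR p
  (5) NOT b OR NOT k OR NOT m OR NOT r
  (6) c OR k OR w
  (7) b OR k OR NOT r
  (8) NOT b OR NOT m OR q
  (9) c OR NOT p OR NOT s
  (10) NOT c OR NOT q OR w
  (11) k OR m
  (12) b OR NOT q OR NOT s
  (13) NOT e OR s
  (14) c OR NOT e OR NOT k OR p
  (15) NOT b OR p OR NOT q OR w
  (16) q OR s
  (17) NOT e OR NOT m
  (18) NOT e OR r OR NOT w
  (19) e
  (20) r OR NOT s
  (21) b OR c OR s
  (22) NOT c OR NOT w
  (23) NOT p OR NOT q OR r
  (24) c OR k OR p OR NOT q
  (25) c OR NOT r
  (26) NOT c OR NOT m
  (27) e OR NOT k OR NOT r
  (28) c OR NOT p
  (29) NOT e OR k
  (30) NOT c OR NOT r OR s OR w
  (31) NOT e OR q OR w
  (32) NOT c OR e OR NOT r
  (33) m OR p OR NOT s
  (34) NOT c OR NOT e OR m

Unsatisfiable — no assignment works.

Case e = True:
  (NOT e OR s) forces s = True.
  (NOT e OR NOT m) forces m = False.
  (k OR m) forces k = True.
  (r OR NOT s) forces r = True.
  (c OR NOT r) forces c = True.
  Clause (NOT c OR NOT e OR m) is falsified — contradiction.
Case e = False:
  Clause (e) is falsified — contradiction.
Both cases fail, so the formula is unsatisfiable.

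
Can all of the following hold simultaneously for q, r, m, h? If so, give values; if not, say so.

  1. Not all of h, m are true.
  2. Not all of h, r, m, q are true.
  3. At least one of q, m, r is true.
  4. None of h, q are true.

q: False, r: True, m: False, h: False

  (1) {h, m}: 0/2 true — not all ✓
  (2) {h, r, m, q}: 1/4 true — not all ✓
  (3) {q, m, r}: 1 true — at least one ✓
  (4) {h, q}: 0 true — none ✓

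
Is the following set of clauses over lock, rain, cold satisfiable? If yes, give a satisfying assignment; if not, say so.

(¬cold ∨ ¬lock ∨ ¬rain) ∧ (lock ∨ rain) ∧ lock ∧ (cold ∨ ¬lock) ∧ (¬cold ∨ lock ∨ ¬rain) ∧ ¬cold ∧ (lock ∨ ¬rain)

No satisfying assignment exists.

Case lock = True:
  (cold ∨ ¬lock) forces cold = True.
  Clause (¬cold) is falsified — contradiction.
Case lock = False:
  Clause (lock) is falsified — contradiction.
Both cases fail, so the formula is unsatisfiable.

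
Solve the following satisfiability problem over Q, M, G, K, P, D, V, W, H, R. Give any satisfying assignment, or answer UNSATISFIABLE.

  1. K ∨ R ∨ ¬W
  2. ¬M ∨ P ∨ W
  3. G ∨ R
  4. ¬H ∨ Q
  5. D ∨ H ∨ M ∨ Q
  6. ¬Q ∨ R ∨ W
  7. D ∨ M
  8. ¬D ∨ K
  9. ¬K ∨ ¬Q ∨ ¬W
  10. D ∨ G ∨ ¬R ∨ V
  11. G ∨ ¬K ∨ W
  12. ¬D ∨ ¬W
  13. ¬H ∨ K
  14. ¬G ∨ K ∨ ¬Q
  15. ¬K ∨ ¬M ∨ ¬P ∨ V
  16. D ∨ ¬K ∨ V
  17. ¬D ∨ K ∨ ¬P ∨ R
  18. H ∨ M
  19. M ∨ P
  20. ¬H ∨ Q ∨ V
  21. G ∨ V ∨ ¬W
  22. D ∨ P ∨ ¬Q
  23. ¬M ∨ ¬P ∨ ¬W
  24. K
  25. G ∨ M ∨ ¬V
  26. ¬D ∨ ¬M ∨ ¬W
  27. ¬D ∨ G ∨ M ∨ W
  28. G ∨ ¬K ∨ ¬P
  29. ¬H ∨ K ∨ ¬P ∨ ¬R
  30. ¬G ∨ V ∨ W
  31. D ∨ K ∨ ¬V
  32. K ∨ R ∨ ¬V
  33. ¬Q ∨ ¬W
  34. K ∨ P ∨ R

Unit clause (K) forces K = True.
Set Q = True.
  then (¬K ∨ ¬Q ∨ ¬W) forces W = False.
  then (G ∨ ¬K ∨ W) forces G = True.
  then (¬G ∨ V ∨ W) forces V = True.
  then (¬Q ∨ R ∨ W) forces R = True.
Set M = True.
  then (¬M ∨ P ∨ W) forces P = True.
Set D = False.
Set H = False.
All clauses satisfied.

Q = True, M = True, G = True, K = True, P = True, D = False, V = True, W = False, H = False, R = True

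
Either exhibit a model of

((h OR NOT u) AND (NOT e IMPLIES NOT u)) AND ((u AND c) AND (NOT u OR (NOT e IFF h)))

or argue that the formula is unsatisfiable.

UNSATISFIABLE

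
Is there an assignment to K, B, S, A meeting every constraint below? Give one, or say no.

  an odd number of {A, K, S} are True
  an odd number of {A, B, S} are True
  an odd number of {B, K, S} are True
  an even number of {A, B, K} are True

K = False, B = False, S = True, A = False

{A, K, S}: 1 true → odd ✓
{A, B, S}: 1 true → odd ✓
{B, K, S}: 1 true → odd ✓
{A, B, K}: 0 true → even ✓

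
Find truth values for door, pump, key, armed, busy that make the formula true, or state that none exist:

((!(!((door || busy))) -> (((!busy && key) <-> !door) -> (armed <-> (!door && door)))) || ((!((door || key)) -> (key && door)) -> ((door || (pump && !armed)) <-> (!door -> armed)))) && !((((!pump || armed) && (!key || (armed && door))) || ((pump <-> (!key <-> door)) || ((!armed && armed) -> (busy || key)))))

Unsatisfiable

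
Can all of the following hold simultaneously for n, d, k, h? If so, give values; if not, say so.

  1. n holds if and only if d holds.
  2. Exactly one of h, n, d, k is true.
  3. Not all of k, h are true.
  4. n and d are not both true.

n: False, d: False, k: True, h: False

  (1) n=F, d=F — same ✓
  (2) {h, n, d, k}: 1 true — exactly one ✓
  (3) {k, h}: 1/2 true — not all ✓
  (4) n=F, d=F — not both ✓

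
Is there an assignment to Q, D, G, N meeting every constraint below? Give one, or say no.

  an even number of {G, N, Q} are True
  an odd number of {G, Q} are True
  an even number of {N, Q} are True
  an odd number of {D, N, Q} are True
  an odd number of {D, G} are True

Q = True, D = True, G = False, N = True

{G, N, Q}: 2 true → even ✓
{G, Q}: 1 true → odd ✓
{N, Q}: 2 true → even ✓
{D, N, Q}: 3 true → odd ✓
{D, G}: 1 true → odd ✓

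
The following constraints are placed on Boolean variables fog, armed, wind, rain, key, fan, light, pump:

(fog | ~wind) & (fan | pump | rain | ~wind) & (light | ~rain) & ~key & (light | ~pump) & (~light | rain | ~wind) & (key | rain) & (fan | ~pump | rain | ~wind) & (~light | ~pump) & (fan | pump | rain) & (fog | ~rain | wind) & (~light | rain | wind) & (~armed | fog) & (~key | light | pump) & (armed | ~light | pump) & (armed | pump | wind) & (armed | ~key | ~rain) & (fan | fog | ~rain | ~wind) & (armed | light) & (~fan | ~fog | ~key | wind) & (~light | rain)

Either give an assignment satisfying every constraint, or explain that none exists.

fog: True, armed: True, wind: False, rain: True, key: False, fan: False, light: True, pump: False

Unit clause (~key) forces key = False.
In (key | rain) only rain is left, so rain = True.
In (light | ~rain) only light is left, so light = True.
In (~light | ~pump) only ~pump is left, so pump = False.
In (armed | ~light | pump) only armed is left, so armed = True.
In (~armed | fog) only fog is left, so fog = True.
Set wind = False.
Set fan = False.
All clauses satisfied.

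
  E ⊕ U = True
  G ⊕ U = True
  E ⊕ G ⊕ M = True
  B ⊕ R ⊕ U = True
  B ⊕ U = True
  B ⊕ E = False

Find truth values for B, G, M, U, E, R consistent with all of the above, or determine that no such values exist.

B=F, G=F, M=T, U=T, E=F, R=F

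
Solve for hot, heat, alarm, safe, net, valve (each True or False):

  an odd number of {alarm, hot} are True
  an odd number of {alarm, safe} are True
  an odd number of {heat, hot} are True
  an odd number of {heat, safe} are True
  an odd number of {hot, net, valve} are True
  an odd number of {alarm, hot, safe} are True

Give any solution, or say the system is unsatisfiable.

hot: False, heat: True, alarm: True, safe: False, net: False, valve: True

{alarm, hot}: 1 true → odd ✓
{alarm, safe}: 1 true → odd ✓
{heat, hot}: 1 true → odd ✓
{heat, safe}: 1 true → odd ✓
{hot, net, valve}: 1 true → odd ✓
{alarm, hot, safe}: 1 true → odd ✓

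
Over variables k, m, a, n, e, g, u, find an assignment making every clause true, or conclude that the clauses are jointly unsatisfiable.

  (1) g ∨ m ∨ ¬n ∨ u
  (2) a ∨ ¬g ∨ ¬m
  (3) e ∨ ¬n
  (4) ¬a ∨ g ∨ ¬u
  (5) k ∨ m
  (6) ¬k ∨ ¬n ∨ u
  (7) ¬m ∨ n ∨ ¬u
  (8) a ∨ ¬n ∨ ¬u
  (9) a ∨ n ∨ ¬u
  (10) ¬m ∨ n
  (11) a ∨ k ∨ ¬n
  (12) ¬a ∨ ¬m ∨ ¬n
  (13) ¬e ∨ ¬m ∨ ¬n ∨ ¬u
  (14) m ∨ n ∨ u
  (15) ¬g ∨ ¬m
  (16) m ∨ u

Try k = False:
  (k ∨ m) forces m = True.
  (¬m ∨ n) forces n = True.
  (e ∨ ¬n) forces e = True.
  (a ∨ k ∨ ¬n) forces a = True.
  clause (¬a ∨ ¬m ∨ ¬n) is falsified — backtrack.
So k = True.
Try m = True:
  (¬m ∨ n) forces n = True.
  (e ∨ ¬n) forces e = True.
  (¬k ∨ ¬n ∨ u) forces u = True.
  clause (¬e ∨ ¬m ∨ ¬n ∨ ¬u) is falsified — backtrack.
So m = False.
  then (m ∨ u) forces u = True.
Try a = False:
  (a ∨ ¬n ∨ ¬u) forces n = False.
  clause (a ∨ n ∨ ¬u) is falsified — backtrack.
So a = True.
  then (¬a ∨ g ∨ ¬u) forces g = True.
Set n = True.
  then (e ∨ ¬n) forces e = True.
All clauses satisfied.

k = True, m = False, a = True, n = True, e = True, g = True, u = True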